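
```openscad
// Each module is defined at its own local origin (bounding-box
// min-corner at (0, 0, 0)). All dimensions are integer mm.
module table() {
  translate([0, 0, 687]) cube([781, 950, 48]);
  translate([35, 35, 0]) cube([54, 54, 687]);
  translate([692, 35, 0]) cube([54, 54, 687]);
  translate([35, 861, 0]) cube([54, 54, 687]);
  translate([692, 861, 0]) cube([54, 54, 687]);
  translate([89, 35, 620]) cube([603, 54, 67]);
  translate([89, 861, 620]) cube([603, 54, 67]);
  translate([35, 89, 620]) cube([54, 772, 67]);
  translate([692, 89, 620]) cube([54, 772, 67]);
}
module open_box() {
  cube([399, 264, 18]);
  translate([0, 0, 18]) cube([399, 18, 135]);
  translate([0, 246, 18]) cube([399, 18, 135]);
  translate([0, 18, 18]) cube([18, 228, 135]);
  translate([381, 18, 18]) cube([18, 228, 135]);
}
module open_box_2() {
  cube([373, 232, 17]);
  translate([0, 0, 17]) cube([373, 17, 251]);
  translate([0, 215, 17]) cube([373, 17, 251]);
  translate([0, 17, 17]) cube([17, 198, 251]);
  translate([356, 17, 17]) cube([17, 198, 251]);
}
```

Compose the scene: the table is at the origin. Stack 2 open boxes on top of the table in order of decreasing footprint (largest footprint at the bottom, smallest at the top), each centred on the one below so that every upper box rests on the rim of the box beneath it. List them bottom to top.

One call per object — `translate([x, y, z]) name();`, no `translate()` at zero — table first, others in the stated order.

table();
translate([191, 343, 735]) open_box();
translate([204, 359, 888]) open_box_2();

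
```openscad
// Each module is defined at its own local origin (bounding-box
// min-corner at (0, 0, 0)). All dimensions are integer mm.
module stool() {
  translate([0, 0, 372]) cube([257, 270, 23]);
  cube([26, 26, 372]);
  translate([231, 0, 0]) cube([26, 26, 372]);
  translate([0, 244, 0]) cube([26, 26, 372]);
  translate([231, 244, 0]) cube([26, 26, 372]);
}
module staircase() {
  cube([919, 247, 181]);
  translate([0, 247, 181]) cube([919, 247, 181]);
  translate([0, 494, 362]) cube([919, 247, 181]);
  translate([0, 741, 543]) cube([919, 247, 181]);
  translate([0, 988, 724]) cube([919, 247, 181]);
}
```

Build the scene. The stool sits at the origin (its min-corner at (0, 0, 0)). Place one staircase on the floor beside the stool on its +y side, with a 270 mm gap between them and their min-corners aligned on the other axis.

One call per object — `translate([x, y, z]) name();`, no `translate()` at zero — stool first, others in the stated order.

stool();
translate([0, 540, 0]) staircase();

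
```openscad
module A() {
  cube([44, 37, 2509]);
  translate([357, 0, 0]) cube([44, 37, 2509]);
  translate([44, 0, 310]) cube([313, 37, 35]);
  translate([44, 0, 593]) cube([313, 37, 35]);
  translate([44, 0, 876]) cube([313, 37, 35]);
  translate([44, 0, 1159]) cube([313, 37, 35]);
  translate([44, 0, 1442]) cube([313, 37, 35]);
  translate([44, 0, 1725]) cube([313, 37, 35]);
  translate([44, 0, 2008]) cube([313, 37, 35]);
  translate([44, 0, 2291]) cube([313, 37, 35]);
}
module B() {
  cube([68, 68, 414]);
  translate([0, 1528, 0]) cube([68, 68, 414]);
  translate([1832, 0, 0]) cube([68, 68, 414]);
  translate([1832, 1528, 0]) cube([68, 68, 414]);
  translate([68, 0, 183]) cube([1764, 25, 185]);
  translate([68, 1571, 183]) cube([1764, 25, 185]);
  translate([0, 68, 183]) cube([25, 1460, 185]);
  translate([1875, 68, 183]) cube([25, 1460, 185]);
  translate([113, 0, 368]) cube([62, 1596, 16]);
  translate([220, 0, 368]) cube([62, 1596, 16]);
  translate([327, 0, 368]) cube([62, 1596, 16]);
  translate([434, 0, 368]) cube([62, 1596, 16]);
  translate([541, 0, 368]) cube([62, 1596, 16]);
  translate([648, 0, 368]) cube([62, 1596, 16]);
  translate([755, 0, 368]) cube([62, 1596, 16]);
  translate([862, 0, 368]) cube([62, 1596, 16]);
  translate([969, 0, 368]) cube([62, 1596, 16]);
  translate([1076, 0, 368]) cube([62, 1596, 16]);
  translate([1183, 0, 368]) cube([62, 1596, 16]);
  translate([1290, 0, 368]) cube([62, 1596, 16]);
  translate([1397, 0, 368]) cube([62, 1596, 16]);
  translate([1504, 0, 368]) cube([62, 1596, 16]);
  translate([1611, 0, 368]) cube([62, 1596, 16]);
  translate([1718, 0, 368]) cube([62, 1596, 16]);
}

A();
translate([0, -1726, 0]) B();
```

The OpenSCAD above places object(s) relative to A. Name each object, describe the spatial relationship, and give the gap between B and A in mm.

A is a ladder. B is a bed frame. The bed frame is on the floor beside the ladder on its −y side. The gap between the bed frame and the ladder is 130 mm.

The bed frame's nearest face is 130 mm from the ladder's −y face.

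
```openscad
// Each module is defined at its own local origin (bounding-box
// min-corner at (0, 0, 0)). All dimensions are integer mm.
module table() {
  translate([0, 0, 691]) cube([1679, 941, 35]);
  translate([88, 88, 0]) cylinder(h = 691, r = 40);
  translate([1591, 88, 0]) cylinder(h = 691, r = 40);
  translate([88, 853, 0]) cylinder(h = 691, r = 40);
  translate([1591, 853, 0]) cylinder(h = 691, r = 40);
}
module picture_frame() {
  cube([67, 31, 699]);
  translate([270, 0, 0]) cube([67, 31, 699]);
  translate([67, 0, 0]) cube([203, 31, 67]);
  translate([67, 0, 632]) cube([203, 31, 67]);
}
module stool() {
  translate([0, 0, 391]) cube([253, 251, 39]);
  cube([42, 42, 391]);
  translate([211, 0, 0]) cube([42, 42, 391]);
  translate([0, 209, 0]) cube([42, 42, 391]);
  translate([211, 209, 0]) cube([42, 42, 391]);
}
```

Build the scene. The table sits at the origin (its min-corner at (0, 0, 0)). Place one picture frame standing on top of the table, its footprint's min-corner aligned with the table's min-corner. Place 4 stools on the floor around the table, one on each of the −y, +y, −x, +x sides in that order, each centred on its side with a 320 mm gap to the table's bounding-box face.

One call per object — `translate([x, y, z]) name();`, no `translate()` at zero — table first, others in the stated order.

table();
translate([0, 0, 726]) picture_frame();
translate([713, -571, 0]) stool();
translate([713, 1261, 0]) stool();
translate([-573, 345, 0]) stool();
translate([1999, 345, 0]) stool();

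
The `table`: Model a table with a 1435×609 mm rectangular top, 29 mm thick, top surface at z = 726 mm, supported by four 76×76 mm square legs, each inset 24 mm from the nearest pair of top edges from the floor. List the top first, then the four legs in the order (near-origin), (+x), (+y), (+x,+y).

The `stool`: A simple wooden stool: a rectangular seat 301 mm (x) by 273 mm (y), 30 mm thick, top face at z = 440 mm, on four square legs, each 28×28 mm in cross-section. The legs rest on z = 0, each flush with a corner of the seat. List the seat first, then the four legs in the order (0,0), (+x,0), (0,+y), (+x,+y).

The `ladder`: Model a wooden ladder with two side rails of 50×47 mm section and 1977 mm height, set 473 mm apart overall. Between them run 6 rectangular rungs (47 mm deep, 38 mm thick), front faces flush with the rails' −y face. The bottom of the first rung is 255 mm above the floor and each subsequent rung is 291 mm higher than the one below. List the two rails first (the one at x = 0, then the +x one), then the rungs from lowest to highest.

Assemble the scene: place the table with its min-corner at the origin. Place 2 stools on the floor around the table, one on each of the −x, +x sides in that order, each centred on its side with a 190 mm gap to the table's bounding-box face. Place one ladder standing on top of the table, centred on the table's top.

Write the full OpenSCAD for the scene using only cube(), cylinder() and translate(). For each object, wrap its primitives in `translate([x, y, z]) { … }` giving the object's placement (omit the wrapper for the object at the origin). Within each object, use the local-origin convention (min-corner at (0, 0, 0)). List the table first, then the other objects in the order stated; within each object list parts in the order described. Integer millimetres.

translate([0, 0, 697]) cube([1435, 609, 29]);
translate([24, 24, 0]) cube([76, 76, 697]);
translate([1335, 24, 0]) cube([76, 76, 697]);
translate([24, 509, 0]) cube([76, 76, 697]);
translate([1335, 509, 0]) cube([76, 76, 697]);
translate([-491, 168, 0]) {
  translate([0, 0, 410]) cube([301, 273, 30]);
  cube([28, 28, 410]);
  translate([273, 0, 0]) cube([28, 28, 410]);
  translate([0, 245, 0]) cube([28, 28, 410]);
  translate([273, 245, 0]) cube([28, 28, 410]);
}
translate([1625, 168, 0]) {
  translate([0, 0, 410]) cube([301, 273, 30]);
  cube([28, 28, 410]);
  translate([273, 0, 0]) cube([28, 28, 410]);
  translate([0, 245, 0]) cube([28, 28, 410]);
  translate([273, 245, 0]) cube([28, 28, 410]);
}
translate([481, 281, 726]) {
  cube([50, 47, 1977]);
  translate([423, 0, 0]) cube([50, 47, 1977]);
  translate([50, 0, 255]) cube([373, 47, 38]);
  translate([50, 0, 546]) cube([373, 47, 38]);
  translate([50, 0, 837]) cube([373, 47, 38]);
  translate([50, 0, 1128]) cube([373, 47, 38]);
  translate([50, 0, 1419]) cube([373, 47, 38]);
  translate([50, 0, 1710]) cube([373, 47, 38]);
}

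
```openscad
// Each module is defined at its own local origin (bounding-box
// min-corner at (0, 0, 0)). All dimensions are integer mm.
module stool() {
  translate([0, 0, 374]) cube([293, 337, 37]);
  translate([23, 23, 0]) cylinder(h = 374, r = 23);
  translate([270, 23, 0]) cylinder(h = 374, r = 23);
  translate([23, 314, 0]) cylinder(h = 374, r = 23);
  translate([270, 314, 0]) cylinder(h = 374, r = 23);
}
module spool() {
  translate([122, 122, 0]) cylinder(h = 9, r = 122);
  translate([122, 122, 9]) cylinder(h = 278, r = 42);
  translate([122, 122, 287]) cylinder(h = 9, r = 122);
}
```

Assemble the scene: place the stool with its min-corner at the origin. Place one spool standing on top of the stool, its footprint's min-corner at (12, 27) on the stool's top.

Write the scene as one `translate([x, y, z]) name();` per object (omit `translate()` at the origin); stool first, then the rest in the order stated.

stool();
translate([12, 27, 411]) spool();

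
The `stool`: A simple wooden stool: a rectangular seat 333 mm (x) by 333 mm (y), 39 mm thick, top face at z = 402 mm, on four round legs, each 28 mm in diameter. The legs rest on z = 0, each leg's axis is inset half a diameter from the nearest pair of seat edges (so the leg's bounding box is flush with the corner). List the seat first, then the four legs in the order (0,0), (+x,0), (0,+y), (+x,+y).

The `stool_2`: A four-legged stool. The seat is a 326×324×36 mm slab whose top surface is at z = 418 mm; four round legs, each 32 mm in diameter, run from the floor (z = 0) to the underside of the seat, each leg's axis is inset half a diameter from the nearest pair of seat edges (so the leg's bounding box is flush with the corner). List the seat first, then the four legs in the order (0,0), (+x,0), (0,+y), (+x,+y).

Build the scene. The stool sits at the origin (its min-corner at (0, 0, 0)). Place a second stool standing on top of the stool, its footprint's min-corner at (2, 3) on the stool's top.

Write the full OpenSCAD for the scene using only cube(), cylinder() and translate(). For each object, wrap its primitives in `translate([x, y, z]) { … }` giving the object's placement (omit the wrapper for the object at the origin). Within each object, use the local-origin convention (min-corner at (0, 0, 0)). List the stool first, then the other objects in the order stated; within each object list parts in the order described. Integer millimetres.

translate([0, 0, 363]) cube([333, 333, 39]);
translate([14, 14, 0]) cylinder(h = 363, r = 14);
translate([319, 14, 0]) cylinder(h = 363, r = 14);
translate([14, 319, 0]) cylinder(h = 363, r = 14);
translate([319, 319, 0]) cylinder(h = 363, r = 14);
translate([2, 3, 402]) {
  translate([0, 0, 382]) cube([326, 324, 36]);
  translate([16, 16, 0]) cylinder(h = 382, r = 16);
  translate([310, 16, 0]) cylinder(h = 382, r = 16);
  translate([16, 308, 0]) cylinder(h = 382, r = 16);
  translate([310, 308, 0]) cylinder(h = 382, r = 16);
}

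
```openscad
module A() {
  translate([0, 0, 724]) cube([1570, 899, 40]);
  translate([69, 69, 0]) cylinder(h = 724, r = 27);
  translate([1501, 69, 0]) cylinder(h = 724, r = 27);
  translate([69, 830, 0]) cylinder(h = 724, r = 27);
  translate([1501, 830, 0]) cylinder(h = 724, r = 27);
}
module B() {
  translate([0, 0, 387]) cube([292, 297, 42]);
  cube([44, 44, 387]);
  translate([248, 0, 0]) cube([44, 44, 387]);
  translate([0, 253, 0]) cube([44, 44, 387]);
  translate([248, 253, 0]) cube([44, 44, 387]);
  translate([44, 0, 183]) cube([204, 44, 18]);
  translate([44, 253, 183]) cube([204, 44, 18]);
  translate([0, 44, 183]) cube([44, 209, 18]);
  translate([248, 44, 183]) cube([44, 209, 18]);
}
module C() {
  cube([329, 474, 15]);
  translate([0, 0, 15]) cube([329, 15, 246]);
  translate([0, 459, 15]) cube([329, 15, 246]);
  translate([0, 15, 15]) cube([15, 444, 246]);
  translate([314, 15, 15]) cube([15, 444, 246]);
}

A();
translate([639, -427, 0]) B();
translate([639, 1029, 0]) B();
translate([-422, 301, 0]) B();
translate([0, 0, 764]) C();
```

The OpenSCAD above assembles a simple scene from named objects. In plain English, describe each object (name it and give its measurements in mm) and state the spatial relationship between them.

A is a rectangular dining table. The top is 1570×899×40 mm with its upper surface at z = 764 mm. It stands on four round legs of 54 mm diameter, each leg's bounding box inset 42 mm from the nearest pair of top edges, running from the floor to the underside of the top.

B is a four-legged stool. The seat is a 292×297×42 mm slab whose top surface is at z = 429 mm; four square legs, each 44×44 mm in cross-section, run from the floor (z = 0) to the underside of the seat, each flush with a corner of the seat. Four stretchers, 44 mm wide and 18 mm tall, connect adjacent legs with their undersides at z = 183 mm, each running between the inner faces of the legs it joins and aligned with the legs' outer faces on the other axis.

C is an open storage box with external size 329×474×261 mm and wall thickness 15 mm (the base is also 15 mm thick). The base covers the whole footprint; the four walls stand on the base, with the y-facing walls full-width and the x-facing walls fitting between their inner faces.

Three stools sit around the table at the −y, +y, −x sides. The open box is on top of the table.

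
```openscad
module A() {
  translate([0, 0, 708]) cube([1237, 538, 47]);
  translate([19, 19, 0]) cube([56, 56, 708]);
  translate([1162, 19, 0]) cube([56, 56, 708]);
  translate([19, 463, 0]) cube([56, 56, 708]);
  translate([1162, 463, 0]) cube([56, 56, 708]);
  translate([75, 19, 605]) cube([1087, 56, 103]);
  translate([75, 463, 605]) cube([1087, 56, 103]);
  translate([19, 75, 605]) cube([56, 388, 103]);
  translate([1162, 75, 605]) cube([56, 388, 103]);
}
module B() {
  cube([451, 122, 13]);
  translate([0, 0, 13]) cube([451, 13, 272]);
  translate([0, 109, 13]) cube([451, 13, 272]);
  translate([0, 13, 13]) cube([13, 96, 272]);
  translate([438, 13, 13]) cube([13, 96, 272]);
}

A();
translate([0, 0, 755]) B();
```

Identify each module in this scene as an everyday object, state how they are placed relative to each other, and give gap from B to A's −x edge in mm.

A is a table. B is an open box. The open box is on top of the table. The gap from the open box to the table's −x edge is 0 mm.

The open box's min-x is at 0; the table's min-x is 0; gap = 0 mm.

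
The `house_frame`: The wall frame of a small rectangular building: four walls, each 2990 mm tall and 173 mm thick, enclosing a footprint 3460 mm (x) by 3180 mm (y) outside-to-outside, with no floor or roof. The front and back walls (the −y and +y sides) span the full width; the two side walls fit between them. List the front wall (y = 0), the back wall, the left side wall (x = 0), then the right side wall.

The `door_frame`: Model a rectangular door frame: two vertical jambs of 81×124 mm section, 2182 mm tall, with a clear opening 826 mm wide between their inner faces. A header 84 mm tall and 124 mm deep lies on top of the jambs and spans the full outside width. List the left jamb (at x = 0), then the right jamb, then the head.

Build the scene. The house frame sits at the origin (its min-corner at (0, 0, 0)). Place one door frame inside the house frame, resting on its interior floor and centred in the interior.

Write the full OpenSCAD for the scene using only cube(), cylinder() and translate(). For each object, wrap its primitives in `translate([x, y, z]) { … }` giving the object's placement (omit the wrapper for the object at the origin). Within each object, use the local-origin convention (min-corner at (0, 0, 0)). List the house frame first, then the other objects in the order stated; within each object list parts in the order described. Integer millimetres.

cube([3460, 173, 2990]);
translate([0, 3007, 0]) cube([3460, 173, 2990]);
translate([0, 173, 0]) cube([173, 2834, 2990]);
translate([3287, 173, 0]) cube([173, 2834, 2990]);
translate([1236, 1528, 0]) {
  cube([81, 124, 2182]);
  translate([907, 0, 0]) cube([81, 124, 2182]);
  translate([0, 0, 2182]) cube([988, 124, 84]);
}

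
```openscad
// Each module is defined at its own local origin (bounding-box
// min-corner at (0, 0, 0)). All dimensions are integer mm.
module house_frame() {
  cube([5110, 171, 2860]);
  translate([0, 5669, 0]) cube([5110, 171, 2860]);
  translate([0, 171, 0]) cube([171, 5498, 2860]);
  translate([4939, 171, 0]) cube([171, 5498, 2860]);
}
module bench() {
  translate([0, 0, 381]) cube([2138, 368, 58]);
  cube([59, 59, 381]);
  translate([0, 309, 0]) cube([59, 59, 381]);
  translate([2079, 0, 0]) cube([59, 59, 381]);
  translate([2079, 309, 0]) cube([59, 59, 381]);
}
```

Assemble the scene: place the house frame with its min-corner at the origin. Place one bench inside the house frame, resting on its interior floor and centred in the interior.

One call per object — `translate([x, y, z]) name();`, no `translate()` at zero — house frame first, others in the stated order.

house_frame();
translate([1486, 2736, 0]) bench();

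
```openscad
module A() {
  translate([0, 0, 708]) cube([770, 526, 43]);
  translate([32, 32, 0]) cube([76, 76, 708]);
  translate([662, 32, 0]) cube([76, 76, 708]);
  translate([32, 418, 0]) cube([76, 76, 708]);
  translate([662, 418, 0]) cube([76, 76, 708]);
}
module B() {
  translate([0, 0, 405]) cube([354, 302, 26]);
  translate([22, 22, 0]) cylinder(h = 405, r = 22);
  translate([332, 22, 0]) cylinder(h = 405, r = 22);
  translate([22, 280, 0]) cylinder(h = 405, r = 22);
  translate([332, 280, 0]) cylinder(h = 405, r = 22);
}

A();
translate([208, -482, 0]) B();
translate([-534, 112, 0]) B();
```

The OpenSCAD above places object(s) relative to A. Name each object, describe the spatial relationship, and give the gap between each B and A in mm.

Each stool's nearest face is 180 mm from the table's bounding box.

A is a table. B is a stool. Two stools sit around the table at the −y, −x sides. The gap between each stool and the table is 180 mm.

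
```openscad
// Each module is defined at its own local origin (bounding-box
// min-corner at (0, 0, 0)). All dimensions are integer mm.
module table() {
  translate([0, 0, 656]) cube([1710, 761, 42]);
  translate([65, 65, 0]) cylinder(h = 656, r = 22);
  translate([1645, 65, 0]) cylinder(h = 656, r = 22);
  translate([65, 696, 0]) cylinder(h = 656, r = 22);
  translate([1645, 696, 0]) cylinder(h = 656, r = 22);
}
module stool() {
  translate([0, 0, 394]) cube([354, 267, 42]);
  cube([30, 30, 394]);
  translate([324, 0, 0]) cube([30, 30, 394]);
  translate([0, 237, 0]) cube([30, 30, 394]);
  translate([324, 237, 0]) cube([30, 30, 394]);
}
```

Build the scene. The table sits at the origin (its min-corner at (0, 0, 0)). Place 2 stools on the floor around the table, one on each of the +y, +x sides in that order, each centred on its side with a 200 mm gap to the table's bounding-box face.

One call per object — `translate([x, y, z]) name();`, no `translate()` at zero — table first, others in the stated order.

table();
translate([678, 961, 0]) stool();
translate([1910, 247, 0]) stool();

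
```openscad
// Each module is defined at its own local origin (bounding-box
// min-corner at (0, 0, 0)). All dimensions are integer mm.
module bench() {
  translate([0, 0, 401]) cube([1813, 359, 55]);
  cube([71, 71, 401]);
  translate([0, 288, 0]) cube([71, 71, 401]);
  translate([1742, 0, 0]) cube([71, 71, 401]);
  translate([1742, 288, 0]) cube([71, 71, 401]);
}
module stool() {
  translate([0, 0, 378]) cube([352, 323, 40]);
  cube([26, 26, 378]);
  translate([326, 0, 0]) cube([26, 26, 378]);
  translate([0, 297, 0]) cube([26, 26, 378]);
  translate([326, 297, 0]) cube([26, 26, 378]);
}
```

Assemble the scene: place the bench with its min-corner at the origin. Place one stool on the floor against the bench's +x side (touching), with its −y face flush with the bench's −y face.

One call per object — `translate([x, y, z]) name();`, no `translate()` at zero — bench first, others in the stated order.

bench();
translate([1813, 0, 0]) stool();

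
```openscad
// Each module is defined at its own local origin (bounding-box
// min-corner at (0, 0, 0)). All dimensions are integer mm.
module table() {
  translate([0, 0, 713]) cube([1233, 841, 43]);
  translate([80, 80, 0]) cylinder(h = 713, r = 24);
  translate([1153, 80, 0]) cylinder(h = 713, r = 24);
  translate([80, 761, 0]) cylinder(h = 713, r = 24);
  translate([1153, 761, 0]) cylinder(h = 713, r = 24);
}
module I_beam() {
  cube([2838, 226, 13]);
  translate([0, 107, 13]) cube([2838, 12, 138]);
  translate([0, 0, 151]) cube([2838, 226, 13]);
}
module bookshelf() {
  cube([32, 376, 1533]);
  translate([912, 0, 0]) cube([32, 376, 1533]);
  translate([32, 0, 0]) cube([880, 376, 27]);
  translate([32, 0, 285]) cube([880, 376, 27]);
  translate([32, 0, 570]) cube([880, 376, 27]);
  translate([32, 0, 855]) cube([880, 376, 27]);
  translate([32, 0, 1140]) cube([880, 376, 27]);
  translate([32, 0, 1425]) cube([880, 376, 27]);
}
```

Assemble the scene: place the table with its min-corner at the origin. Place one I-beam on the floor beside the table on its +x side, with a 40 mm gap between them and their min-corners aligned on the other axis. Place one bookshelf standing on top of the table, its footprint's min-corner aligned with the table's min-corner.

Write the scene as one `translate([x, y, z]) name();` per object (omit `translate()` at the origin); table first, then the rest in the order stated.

table();
translate([1273, 0, 0]) I_beam();
translate([0, 0, 756]) bookshelf();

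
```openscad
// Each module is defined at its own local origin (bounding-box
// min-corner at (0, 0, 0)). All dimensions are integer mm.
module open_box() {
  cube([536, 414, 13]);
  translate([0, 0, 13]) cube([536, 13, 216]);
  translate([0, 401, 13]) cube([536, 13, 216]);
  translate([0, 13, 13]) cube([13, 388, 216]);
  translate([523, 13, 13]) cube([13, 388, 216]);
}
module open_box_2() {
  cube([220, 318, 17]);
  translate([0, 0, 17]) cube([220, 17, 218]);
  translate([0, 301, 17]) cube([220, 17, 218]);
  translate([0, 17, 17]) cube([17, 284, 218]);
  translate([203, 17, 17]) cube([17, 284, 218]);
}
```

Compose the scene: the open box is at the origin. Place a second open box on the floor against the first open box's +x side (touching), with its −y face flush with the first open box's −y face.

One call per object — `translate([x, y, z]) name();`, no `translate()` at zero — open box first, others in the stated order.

open_box();
translate([536, 0, 0]) open_box_2();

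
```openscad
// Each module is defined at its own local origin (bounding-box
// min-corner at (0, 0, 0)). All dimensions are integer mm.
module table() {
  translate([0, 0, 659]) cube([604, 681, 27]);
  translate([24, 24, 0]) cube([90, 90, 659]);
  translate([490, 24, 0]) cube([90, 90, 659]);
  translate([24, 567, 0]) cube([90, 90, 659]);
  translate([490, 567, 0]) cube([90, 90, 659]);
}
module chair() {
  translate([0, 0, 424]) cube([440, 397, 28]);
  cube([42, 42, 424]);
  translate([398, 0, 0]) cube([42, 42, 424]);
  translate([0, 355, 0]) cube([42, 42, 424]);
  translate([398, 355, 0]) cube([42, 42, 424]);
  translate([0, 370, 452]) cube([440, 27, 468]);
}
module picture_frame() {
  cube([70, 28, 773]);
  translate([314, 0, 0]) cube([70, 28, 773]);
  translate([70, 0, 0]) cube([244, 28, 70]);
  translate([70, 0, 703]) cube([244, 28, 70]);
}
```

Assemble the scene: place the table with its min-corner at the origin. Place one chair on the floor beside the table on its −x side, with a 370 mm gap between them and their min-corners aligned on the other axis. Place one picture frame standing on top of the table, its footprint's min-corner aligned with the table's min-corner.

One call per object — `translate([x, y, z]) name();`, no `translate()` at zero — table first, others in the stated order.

table();
translate([-810, 0, 0]) chair();
translate([0, 0, 686]) picture_frame();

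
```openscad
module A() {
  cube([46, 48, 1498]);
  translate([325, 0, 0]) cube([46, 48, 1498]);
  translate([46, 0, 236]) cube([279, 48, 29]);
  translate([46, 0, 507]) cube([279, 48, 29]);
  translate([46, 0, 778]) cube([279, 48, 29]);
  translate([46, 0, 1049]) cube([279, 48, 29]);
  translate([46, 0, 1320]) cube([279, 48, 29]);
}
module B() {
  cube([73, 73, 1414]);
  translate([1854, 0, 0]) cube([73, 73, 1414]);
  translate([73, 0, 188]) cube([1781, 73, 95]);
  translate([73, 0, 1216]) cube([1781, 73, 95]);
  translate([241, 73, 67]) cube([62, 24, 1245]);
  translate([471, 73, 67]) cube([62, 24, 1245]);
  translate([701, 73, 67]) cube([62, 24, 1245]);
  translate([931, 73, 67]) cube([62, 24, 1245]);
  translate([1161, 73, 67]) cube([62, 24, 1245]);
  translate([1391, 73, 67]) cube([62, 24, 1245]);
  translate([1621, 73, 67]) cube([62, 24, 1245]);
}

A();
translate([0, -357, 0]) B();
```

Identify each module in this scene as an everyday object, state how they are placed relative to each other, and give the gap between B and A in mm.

A is a ladder. B is a fence section. The fence section is on the floor beside the ladder on its −y side. The gap between the fence section and the ladder is 260 mm.

The fence section's nearest face is 260 mm from the ladder's −y face.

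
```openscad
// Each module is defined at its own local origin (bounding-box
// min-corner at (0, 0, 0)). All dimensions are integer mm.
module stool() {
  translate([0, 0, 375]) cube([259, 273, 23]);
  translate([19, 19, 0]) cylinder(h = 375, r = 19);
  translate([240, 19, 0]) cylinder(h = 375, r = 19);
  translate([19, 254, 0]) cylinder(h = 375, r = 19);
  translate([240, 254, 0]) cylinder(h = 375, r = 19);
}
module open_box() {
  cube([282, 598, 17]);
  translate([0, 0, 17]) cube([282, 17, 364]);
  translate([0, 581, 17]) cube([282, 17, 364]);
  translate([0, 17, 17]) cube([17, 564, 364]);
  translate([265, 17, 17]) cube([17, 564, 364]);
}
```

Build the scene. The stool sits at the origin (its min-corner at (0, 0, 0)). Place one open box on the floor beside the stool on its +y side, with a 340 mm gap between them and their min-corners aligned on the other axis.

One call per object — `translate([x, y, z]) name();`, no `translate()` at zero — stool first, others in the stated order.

stool();
translate([0, 613, 0]) open_box();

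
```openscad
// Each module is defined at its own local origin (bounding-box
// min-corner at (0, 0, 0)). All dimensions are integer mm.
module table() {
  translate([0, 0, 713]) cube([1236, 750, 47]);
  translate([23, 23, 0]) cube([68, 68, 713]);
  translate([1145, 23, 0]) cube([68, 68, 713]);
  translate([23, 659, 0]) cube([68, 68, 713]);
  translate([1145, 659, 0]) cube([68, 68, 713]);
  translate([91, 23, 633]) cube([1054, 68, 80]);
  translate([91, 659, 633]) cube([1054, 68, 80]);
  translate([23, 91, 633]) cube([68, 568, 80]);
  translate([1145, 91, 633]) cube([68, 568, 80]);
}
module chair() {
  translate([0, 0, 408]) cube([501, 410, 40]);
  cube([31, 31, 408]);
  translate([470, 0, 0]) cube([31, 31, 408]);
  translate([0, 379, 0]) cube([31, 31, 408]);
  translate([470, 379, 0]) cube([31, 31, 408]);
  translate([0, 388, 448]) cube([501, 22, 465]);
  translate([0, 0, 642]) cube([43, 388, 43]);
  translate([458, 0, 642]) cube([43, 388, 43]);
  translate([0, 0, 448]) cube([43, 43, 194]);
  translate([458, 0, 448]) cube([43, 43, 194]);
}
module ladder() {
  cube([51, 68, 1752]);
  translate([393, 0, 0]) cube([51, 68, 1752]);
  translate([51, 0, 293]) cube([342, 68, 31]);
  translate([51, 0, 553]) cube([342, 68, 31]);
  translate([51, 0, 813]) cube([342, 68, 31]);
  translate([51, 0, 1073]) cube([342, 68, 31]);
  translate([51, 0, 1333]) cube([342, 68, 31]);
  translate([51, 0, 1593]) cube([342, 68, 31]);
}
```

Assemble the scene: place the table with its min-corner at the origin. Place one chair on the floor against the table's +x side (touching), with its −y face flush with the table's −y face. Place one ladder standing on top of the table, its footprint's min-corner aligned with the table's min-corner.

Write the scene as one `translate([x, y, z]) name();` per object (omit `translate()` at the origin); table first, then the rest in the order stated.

table();
translate([1236, 0, 0]) chair();
translate([0, 0, 760]) ladder();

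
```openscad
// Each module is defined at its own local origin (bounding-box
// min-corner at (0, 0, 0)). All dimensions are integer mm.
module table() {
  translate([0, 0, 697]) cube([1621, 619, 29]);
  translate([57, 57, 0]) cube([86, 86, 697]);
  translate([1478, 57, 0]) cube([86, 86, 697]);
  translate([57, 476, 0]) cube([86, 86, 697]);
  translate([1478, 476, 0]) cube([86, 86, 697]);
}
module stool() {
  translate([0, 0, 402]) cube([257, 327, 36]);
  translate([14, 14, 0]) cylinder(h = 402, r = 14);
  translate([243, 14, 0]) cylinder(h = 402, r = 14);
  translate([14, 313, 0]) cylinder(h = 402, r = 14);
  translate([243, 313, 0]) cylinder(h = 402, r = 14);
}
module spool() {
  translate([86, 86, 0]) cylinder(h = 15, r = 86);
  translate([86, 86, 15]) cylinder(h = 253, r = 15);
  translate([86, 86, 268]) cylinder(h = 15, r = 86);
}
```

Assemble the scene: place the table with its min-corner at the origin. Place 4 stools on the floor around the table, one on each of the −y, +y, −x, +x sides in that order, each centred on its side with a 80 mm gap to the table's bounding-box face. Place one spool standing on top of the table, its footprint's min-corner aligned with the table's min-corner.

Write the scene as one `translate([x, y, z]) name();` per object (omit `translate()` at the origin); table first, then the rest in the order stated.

table();
translate([682, -407, 0]) stool();
translate([682, 699, 0]) stool();
translate([-337, 146, 0]) stool();
translate([1701, 146, 0]) stool();
translate([0, 0, 726]) spool();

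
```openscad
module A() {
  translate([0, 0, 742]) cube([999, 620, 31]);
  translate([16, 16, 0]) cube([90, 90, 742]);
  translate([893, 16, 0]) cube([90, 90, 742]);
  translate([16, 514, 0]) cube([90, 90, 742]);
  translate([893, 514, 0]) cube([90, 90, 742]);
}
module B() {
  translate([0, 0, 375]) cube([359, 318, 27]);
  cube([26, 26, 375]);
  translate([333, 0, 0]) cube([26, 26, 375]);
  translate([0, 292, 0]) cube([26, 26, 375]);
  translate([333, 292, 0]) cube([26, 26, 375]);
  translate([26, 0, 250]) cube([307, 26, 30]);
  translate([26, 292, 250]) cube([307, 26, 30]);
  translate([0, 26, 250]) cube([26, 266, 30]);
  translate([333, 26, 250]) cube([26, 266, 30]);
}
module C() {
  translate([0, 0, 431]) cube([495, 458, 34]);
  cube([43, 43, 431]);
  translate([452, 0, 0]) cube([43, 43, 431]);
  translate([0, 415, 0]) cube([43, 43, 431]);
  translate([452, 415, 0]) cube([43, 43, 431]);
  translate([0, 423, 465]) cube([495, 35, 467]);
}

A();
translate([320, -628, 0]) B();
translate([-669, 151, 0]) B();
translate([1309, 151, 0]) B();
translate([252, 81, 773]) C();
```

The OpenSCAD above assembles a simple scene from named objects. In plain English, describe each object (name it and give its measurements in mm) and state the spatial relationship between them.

A is a rectangular dining table. The top is 999×620×31 mm with its upper surface at z = 773 mm. It stands on four 90×90 mm square legs, each inset 16 mm from the nearest pair of top edges, running from the floor to the underside of the top.

B is a four-legged stool. The seat is a 359×318×27 mm slab whose top surface is at z = 402 mm; four square legs, each 26×26 mm in cross-section, run from the floor (z = 0) to the underside of the seat, each flush with a corner of the seat. Four stretchers, 26 mm wide and 30 mm tall, connect adjacent legs with their undersides at z = 250 mm, each running between the inner faces of the legs it joins and aligned with the legs' outer faces on the other axis.

C is a chair: 495×458 mm seat, 34 mm thick, top at z = 465 mm, on four 43 mm square corner legs flush with the seat edges. A 35 mm thick backrest slab spans the full seat width, extending 467 mm above the seat top, its back face flush with the seat's +y edge.

Three stools sit around the table at the −y, −x, +x sides. The chair is on top of the table, centred.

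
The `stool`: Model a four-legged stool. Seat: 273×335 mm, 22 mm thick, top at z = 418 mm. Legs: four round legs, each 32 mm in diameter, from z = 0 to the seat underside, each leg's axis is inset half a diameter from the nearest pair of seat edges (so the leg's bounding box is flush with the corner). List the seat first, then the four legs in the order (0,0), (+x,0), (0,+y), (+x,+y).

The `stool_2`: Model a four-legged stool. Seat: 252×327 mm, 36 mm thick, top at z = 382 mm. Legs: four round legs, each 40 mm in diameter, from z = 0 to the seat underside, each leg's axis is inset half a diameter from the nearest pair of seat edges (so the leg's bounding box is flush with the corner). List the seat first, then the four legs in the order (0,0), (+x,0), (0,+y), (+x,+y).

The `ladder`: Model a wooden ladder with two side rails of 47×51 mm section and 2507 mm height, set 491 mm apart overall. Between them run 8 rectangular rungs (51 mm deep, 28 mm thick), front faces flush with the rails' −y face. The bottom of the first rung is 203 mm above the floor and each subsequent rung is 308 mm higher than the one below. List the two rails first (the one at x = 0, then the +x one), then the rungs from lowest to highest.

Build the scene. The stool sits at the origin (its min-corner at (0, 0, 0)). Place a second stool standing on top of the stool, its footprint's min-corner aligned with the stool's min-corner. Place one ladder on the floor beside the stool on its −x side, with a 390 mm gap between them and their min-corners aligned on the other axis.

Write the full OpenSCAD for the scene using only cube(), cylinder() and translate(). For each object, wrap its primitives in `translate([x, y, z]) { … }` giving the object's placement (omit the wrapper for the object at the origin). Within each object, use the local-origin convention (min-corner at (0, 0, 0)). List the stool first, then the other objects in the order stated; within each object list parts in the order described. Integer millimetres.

translate([0, 0, 396]) cube([273, 335, 22]);
translate([16, 16, 0]) cylinder(h = 396, r = 16);
translate([257, 16, 0]) cylinder(h = 396, r = 16);
translate([16, 319, 0]) cylinder(h = 396, r = 16);
translate([257, 319, 0]) cylinder(h = 396, r = 16);
translate([0, 0, 418]) {
  translate([0, 0, 346]) cube([252, 327, 36]);
  translate([20, 20, 0]) cylinder(h = 346, r = 20);
  translate([232, 20, 0]) cylinder(h = 346, r = 20);
  translate([20, 307, 0]) cylinder(h = 346, r = 20);
  translate([232, 307, 0]) cylinder(h = 346, r = 20);
}
translate([-881, 0, 0]) {
  cube([47, 51, 2507]);
  translate([444, 0, 0]) cube([47, 51, 2507]);
  translate([47, 0, 203]) cube([397, 51, 28]);
  translate([47, 0, 511]) cube([397, 51, 28]);
  translate([47, 0, 819]) cube([397, 51, 28]);
  translate([47, 0, 1127]) cube([397, 51, 28]);
  translate([47, 0, 1435]) cube([397, 51, 28]);
  translate([47, 0, 1743]) cube([397, 51, 28]);
  translate([47, 0, 2051]) cube([397, 51, 28]);
  translate([47, 0, 2359]) cube([397, 51, 28]);
}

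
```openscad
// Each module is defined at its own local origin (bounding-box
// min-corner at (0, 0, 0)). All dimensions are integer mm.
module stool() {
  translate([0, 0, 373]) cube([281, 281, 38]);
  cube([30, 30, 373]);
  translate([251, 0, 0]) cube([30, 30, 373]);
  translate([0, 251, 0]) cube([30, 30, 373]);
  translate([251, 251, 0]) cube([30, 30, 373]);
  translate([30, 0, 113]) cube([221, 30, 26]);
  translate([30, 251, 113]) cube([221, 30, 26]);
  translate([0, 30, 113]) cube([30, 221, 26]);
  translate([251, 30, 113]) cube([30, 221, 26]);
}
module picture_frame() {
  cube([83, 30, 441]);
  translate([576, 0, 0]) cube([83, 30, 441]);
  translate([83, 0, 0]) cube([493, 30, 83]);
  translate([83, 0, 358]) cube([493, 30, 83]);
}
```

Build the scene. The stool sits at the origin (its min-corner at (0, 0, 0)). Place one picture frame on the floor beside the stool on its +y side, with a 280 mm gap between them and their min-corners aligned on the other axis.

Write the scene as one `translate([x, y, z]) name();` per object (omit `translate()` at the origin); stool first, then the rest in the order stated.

stool();
translate([0, 561, 0]) picture_frame();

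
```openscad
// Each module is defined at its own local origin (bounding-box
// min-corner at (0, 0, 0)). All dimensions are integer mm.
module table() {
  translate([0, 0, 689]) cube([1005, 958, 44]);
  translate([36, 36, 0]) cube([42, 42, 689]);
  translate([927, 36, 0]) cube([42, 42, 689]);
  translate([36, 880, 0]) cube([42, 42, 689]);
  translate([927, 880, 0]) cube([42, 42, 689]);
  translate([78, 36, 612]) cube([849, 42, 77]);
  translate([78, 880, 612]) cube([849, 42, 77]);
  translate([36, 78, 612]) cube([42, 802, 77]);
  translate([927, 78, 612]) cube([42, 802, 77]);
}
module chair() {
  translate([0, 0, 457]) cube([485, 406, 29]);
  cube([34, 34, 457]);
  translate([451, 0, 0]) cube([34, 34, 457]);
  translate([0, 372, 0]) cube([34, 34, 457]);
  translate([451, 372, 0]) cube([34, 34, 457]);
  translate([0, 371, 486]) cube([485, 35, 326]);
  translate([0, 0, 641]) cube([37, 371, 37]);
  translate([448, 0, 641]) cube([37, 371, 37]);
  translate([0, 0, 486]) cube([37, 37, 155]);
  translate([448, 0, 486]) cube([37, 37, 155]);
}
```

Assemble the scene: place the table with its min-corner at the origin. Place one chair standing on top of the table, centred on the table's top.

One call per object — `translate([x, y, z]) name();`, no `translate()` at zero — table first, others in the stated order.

table();
translate([260, 276, 733]) chair();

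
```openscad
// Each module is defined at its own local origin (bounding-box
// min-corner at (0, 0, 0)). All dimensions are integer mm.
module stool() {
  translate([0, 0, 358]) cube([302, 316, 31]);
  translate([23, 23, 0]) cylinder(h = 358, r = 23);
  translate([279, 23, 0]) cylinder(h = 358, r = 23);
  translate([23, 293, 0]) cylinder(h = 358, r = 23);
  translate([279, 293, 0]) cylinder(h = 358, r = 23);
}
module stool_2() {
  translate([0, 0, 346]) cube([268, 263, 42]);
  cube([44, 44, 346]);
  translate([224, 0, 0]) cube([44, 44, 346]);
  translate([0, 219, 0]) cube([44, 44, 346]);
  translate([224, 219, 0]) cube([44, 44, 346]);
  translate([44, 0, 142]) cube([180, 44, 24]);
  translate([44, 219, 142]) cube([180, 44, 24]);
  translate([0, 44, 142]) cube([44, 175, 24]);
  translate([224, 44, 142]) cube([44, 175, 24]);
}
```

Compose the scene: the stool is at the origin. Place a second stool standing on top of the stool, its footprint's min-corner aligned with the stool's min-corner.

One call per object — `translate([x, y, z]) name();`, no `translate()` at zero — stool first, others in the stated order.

stool();
translate([0, 0, 389]) stool_2();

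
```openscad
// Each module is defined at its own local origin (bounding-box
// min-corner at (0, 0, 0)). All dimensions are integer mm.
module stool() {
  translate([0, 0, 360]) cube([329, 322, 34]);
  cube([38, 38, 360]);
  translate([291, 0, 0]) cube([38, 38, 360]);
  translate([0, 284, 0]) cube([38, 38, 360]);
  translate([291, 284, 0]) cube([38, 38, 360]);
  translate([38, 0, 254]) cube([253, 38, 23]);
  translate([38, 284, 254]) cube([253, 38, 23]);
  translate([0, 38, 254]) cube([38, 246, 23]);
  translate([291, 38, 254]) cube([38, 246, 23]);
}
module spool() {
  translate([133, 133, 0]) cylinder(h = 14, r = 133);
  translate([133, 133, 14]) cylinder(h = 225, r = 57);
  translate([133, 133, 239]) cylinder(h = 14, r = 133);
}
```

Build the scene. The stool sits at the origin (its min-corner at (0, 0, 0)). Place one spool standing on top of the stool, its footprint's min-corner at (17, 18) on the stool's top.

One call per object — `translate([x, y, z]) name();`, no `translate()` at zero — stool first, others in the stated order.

stool();
translate([17, 18, 394]) spool();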